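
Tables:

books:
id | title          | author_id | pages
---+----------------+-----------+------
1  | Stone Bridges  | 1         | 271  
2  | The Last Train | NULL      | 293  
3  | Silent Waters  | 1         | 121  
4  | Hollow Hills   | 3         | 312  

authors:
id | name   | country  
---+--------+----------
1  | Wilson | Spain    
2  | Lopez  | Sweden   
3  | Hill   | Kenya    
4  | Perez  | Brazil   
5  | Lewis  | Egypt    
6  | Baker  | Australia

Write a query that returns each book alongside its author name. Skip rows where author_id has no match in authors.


INNER JOIN keeps only books rows whose author_id matches an id in authors. Walk through each book:
  - book 1 (Stone Bridges): author_id=1 -> matches Wilson
  - book 2 (The Last Train): author_id=NULL, no match -> dropped
  - book 3 (Silent Waters): author_id=1 -> matches Wilson
  - book 4 (Hollow Hills): author_id=3 -> matches Hill
So 1 of 4 rows is dropped.

SQL:
SELECT a.title, b.name AS author
FROM books a
INNER JOIN authors b ON a.author_id = b.id

Result:
title         | author
--------------+-------
Stone Bridges | Wilson
Silent Waters | Wilson
Hollow Hills  | Hill  


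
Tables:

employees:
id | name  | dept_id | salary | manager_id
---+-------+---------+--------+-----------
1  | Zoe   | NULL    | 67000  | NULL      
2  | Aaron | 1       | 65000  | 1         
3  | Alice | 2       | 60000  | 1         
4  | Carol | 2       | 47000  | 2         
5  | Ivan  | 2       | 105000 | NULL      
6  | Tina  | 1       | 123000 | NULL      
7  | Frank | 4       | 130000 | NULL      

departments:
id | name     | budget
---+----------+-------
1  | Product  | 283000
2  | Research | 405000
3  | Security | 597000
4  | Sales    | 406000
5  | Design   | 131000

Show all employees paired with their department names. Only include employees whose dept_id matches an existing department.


INNER JOIN keeps only employees rows whose dept_id matches an id in departments. Walk through each employee:
  - employee 1 (Zoe): dept_id=NULL, no match -> dropped
  - employee 2 (Aaron): dept_id=1 -> matches Product
  - employee 3 (Alice): dept_id=2 -> matches Research
  - employee 4 (Carol): dept_id=2 -> matches Research
  - employee 5 (Ivan): dept_id=2 -> matches Research
  - employee 6 (Tina): dept_id=1 -> matches Product
  - employee 7 (Frank): dept_id=4 -> matches Sales
So 1 of 7 rows is dropped.

SQL:
SELECT a.name, b.name AS department
FROM employees a
INNER JOIN departments b ON a.dept_id = b.id

Result:
name  | department
------+-----------
Aaron | Product   
Alice | Research  
Carol | Research  
Ivan  | Research  
Tina  | Product   
Frank | Sales     


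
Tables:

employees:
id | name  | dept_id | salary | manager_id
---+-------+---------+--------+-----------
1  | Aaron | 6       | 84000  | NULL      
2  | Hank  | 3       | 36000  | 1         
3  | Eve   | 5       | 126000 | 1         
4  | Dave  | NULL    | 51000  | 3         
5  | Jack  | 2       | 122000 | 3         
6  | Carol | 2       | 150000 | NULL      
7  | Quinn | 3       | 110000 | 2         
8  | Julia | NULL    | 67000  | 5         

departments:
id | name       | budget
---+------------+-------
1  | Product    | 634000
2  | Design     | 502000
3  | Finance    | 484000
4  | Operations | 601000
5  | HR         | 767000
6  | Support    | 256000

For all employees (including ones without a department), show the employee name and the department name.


LEFT JOIN keeps every row from employees (the left table); where dept_id has no match in departments, the department columns become NULL. Walk through each employee:
  - employee 1 (Aaron): dept_id=6 -> matches Support
  - employee 2 (Hank): dept_id=3 -> matches Finance
  - employee 3 (Eve): dept_id=5 -> matches HR
  - employee 4 (Dave): dept_id=NULL, no match -> kept with NULL
  - employee 5 (Jack): dept_id=2 -> matches Design
  - employee 6 (Carol): dept_id=2 -> matches Design
  - employee 7 (Quinn): dept_id=3 -> matches Finance
  - employee 8 (Julia): dept_id=NULL, no match -> kept with NULL
All 8 rows appear; 2 have NULL department.

SQL:
SELECT a.name, b.name AS department
FROM employees a
LEFT JOIN departments b ON a.dept_id = b.id

Result:
name  | department
------+-----------
Aaron | Support   
Hank  | Finance   
Eve   | HR        
Dave  | NULL      
Jack  | Design    
Carol | Design    
Quinn | Finance   
Julia | NULL      


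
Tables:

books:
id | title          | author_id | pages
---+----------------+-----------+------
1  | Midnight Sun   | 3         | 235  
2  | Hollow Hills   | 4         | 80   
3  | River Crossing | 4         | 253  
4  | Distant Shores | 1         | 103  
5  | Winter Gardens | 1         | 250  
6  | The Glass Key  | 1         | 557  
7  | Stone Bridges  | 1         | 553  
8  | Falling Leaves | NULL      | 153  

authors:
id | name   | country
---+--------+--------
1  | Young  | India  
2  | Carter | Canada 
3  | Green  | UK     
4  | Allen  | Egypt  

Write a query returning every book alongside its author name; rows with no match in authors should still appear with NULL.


LEFT JOIN keeps every row from books (the left table); where author_id has no match in authors, the author columns become NULL. Walk through each book:
  - book 1 (Midnight Sun): author_id=3 -> matches Green
  - book 2 (Hollow Hills): author_id=4 -> matches Allen
  - book 3 (River Crossing): author_id=4 -> matches Allen
  - book 4 (Distant Shores): author_id=1 -> matches Young
  - book 5 (Winter Gardens): author_id=1 -> matches Young
  - book 6 (The Glass Key): author_id=1 -> matches Young
  - book 7 (Stone Bridges): author_id=1 -> matches Young
  - book 8 (Falling Leaves): author_id=NULL, no match -> kept with NULL
All 8 rows appear; 1 has NULL author.

SQL:
SELECT a.title, b.name AS author
FROM books a
LEFT JOIN authors b ON a.author_id = b.id

Result:
title          | author
---------------+-------
Midnight Sun   | Green 
Hollow Hills   | Allen 
River Crossing | Allen 
Distant Shores | Young 
Winter Gardens | Young 
The Glass Key  | Young 
Stone Bridges  | Young 
Falling Leaves | NULL  


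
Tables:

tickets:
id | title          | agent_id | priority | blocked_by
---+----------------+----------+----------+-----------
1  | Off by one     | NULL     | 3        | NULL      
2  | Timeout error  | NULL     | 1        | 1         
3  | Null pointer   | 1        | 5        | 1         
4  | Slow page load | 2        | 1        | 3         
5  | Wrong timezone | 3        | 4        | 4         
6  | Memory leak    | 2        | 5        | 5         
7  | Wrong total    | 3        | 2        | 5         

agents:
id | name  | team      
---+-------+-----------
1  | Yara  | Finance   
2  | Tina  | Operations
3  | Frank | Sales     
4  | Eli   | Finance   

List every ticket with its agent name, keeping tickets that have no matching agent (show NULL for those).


LEFT JOIN keeps every row from tickets (the left table); where agent_id has no match in agents, the agent columns become NULL. Walk through each ticket:
  - ticket 1 (Off by one): agent_id=NULL, no match -> kept with NULL
  - ticket 2 (Timeout error): agent_id=NULL, no match -> kept with NULL
  - ticket 3 (Null pointer): agent_id=1 -> matches Yara
  - ticket 4 (Slow page load): agent_id=2 -> matches Tina
  - ticket 5 (Wrong timezone): agent_id=3 -> matches Frank
  - ticket 6 (Memory leak): agent_id=2 -> matches Tina
  - ticket 7 (Wrong total): agent_id=3 -> matches Frank
All 7 rows appear; 2 have NULL agent.

SQL:
SELECT a.title, b.name AS agent
FROM tickets a
LEFT JOIN agents b ON a.agent_id = b.id

Result:
title          | agent
---------------+------
Off by one     | NULL 
Timeout error  | NULL 
Null pointer   | Yara 
Slow page load | Tina 
Wrong timezone | Frank
Memory leak    | Tina 
Wrong total    | Frank


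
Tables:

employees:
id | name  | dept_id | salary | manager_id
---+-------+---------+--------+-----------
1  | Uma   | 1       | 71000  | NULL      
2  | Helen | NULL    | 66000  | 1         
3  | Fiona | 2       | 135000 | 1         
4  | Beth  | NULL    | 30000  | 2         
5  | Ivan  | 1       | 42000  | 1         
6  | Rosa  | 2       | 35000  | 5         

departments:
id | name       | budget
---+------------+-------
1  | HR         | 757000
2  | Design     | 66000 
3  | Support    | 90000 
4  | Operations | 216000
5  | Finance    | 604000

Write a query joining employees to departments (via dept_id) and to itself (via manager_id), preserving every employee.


Two LEFT JOINs from the same base table employees: one to departments via dept_id, one to employees itself via manager_id. Both are LEFT so every employee is preserved.
Match against departments:
  - employee 1 (Uma): dept_id=1 -> matches HR
  - employee 2 (Helen): dept_id=NULL, no match -> kept with NULL
  - employee 3 (Fiona): dept_id=2 -> matches Design
  - employee 4 (Beth): dept_id=NULL, no match -> kept with NULL
  - employee 5 (Ivan): dept_id=1 -> matches HR
  - employee 6 (Rosa): dept_id=2 -> matches Design
Match against employees (self):
  - employee 1 (Uma): manager_id=NULL -> NULL
  - employee 2 (Helen): manager_id=1 -> Uma
  - employee 3 (Fiona): manager_id=1 -> Uma
  - employee 4 (Beth): manager_id=2 -> Helen
  - employee 5 (Ivan): manager_id=1 -> Uma
  - employee 6 (Rosa): manager_id=5 -> Ivan

SQL:
SELECT a.name, b.name AS department, c.name AS manager
FROM employees a
LEFT JOIN departments b ON a.dept_id = b.id
LEFT JOIN employees c ON a.manager_id = c.id

Result:
name  | department | manager
------+------------+--------
Uma   | HR         | NULL   
Helen | NULL       | Uma    
Fiona | Design     | Uma    
Beth  | NULL       | Helen  
Ivan  | HR         | Uma    
Rosa  | Design     | Ivan   


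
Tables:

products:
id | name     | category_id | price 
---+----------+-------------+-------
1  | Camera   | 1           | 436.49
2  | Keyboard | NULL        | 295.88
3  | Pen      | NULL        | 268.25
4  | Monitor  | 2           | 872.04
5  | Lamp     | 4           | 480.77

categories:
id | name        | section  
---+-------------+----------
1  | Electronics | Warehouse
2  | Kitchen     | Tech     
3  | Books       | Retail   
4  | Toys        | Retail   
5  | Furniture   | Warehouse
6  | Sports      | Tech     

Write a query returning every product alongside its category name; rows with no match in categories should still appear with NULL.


LEFT JOIN keeps every row from products (the left table); where category_id has no match in categories, the category columns become NULL. Walk through each product:
  - product 1 (Camera): category_id=1 -> matches Electronics
  - product 2 (Keyboard): category_id=NULL, no match -> kept with NULL
  - product 3 (Pen): category_id=NULL, no match -> kept with NULL
  - product 4 (Monitor): category_id=2 -> matches Kitchen
  - product 5 (Lamp): category_id=4 -> matches Toys
All 5 rows appear; 2 have NULL category.

SQL:
SELECT a.name, b.name AS category
FROM products a
LEFT JOIN categories b ON a.category_id = b.id

Result:
name     | category   
---------+------------
Camera   | Electronics
Keyboard | NULL       
Pen      | NULL       
Monitor  | Kitchen    
Lamp     | Toys       


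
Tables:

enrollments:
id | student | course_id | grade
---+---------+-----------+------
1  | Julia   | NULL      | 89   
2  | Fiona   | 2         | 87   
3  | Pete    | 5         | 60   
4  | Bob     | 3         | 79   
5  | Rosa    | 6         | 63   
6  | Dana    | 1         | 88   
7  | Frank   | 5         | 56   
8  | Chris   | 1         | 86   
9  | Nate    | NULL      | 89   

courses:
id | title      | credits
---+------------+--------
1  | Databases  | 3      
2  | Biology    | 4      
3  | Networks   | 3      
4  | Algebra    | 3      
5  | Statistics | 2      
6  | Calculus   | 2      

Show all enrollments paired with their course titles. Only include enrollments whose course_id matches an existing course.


INNER JOIN keeps only enrollments rows whose course_id matches an id in courses. Walk through each enrollment:
  - enrollment 1 (Julia): course_id=NULL, no match -> dropped
  - enrollment 2 (Fiona): course_id=2 -> matches Biology
  - enrollment 3 (Pete): course_id=5 -> matches Statistics
  - enrollment 4 (Bob): course_id=3 -> matches Networks
  - enrollment 5 (Rosa): course_id=6 -> matches Calculus
  - enrollment 6 (Dana): course_id=1 -> matches Databases
  - enrollment 7 (Frank): course_id=5 -> matches Statistics
  - enrollment 8 (Chris): course_id=1 -> matches Databases
  - enrollment 9 (Nate): course_id=NULL, no match -> dropped
So 2 of 9 rows are dropped.

SQL:
SELECT a.student, b.title AS course
FROM enrollments a
INNER JOIN courses b ON a.course_id = b.id

Result:
student | course    
--------+-----------
Fiona   | Biology   
Pete    | Statistics
Bob     | Networks  
Rosa    | Calculus  
Dana    | Databases 
Frank   | Statistics
Chris   | Databases 


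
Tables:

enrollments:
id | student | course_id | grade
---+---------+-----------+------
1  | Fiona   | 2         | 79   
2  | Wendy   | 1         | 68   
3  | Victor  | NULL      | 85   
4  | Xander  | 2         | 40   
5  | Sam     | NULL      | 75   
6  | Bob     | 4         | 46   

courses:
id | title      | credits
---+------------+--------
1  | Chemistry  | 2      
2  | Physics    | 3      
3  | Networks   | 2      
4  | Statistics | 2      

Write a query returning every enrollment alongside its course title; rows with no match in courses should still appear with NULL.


LEFT JOIN keeps every row from enrollments (the left table); where course_id has no match in courses, the course columns become NULL. Walk through each enrollment:
  - enrollment 1 (Fiona): course_id=2 -> matches Physics
  - enrollment 2 (Wendy): course_id=1 -> matches Chemistry
  - enrollment 3 (Victor): course_id=NULL, no match -> kept with NULL
  - enrollment 4 (Xander): course_id=2 -> matches Physics
  - enrollment 5 (Sam): course_id=NULL, no match -> kept with NULL
  - enrollment 6 (Bob): course_id=4 -> matches Statistics
All 6 rows appear; 2 have NULL course.

SQL:
SELECT a.student, b.title AS course
FROM enrollments a
LEFT JOIN courses b ON a.course_id = b.id

Result:
student | course    
--------+-----------
Fiona   | Physics   
Wendy   | Chemistry 
Victor  | NULL      
Xander  | Physics   
Sam     | NULL      
Bob     | Statistics


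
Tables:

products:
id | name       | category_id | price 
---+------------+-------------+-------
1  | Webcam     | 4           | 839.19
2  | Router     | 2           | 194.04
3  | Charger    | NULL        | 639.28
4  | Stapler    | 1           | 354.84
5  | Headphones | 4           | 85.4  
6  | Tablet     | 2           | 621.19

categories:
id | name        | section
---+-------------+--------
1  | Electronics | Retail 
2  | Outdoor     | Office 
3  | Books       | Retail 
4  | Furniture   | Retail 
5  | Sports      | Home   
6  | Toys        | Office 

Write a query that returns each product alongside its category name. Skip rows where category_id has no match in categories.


INNER JOIN keeps only products rows whose category_id matches an id in categories. Walk through each product:
  - product 1 (Webcam): category_id=4 -> matches Furniture
  - product 2 (Router): category_id=2 -> matches Outdoor
  - product 3 (Charger): category_id=NULL, no match -> dropped
  - product 4 (Stapler): category_id=1 -> matches Electronics
  - product 5 (Headphones): category_id=4 -> matches Furniture
  - product 6 (Tablet): category_id=2 -> matches Outdoor
So 1 of 6 rows is dropped.

SQL:
SELECT a.name, b.name AS category
FROM products a
INNER JOIN categories b ON a.category_id = b.id

Result:
name       | category   
-----------+------------
Webcam     | Furniture  
Router     | Outdoor    
Stapler    | Electronics
Headphones | Furniture  
Tablet     | Outdoor    


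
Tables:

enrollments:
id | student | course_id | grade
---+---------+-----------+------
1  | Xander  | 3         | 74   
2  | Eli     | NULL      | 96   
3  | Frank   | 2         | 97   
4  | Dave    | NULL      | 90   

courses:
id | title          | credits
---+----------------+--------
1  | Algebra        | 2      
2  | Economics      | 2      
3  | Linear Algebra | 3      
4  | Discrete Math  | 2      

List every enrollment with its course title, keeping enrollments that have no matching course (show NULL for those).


LEFT JOIN keeps every row from enrollments (the left table); where course_id has no match in courses, the course columns become NULL. Walk through each enrollment:
  - enrollment 1 (Xander): course_id=3 -> matches Linear Algebra
  - enrollment 2 (Eli): course_id=NULL, no match -> kept with NULL
  - enrollment 3 (Frank): course_id=2 -> matches Economics
  - enrollment 4 (Dave): course_id=NULL, no match -> kept with NULL
All 4 rows appear; 2 have NULL course.

SQL:
SELECT a.student, b.title AS course
FROM enrollments a
LEFT JOIN courses b ON a.course_id = b.id

Result:
student | course        
--------+---------------
Xander  | Linear Algebra
Eli     | NULL          
Frank   | Economics     
Dave    | NULL          


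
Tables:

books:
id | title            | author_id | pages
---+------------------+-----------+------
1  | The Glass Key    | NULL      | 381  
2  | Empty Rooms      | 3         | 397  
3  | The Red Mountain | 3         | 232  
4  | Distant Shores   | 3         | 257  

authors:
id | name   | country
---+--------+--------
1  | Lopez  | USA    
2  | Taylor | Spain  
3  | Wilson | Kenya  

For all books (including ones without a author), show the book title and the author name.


LEFT JOIN keeps every row from books (the left table); where author_id has no match in authors, the author columns become NULL. Walk through each book:
  - book 1 (The Glass Key): author_id=NULL, no match -> kept with NULL
  - book 2 (Empty Rooms): author_id=3 -> matches Wilson
  - book 3 (The Red Mountain): author_id=3 -> matches Wilson
  - book 4 (Distant Shores): author_id=3 -> matches Wilson
All 4 rows appear; 1 has NULL author.

SQL:
SELECT a.title, b.name AS author
FROM books a
LEFT JOIN authors b ON a.author_id = b.id

Result:
title            | author
-----------------+-------
The Glass Key    | NULL  
Empty Rooms      | Wilson
The Red Mountain | Wilson
Distant Shores   | Wilson


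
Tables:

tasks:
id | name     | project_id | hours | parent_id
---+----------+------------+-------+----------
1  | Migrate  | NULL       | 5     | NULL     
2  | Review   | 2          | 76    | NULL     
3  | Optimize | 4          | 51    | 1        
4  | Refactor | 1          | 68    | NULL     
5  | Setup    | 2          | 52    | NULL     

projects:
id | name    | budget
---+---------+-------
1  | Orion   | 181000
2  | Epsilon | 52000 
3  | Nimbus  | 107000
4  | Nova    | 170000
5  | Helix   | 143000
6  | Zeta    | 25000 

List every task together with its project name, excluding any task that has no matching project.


INNER JOIN keeps only tasks rows whose project_id matches an id in projects. Walk through each task:
  - task 1 (Migrate): project_id=NULL, no match -> dropped
  - task 2 (Review): project_id=2 -> matches Epsilon
  - task 3 (Optimize): project_id=4 -> matches Nova
  - task 4 (Refactor): project_id=1 -> matches Orion
  - task 5 (Setup): project_id=2 -> matches Epsilon
So 1 of 5 rows is dropped.

SQL:
SELECT a.name, b.name AS project
FROM tasks a
INNER JOIN projects b ON a.project_id = b.id

Result:
name     | project
---------+--------
Review   | Epsilon
Optimize | Nova   
Refactor | Orion  
Setup    | Epsilon


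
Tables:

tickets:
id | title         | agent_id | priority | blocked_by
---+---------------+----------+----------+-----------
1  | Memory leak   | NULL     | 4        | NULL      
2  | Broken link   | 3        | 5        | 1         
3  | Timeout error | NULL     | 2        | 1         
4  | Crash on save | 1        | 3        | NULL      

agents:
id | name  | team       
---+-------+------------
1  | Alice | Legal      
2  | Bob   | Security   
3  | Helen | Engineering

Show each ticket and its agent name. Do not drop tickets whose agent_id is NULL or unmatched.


LEFT JOIN keeps every row from tickets (the left table); where agent_id has no match in agents, the agent columns become NULL. Walk through each ticket:
  - ticket 1 (Memory leak): agent_id=NULL, no match -> kept with NULL
  - ticket 2 (Broken link): agent_id=3 -> matches Helen
  - ticket 3 (Timeout error): agent_id=NULL, no match -> kept with NULL
  - ticket 4 (Crash on save): agent_id=1 -> matches Alice
All 4 rows appear; 2 have NULL agent.

SQL:
SELECT a.title, b.name AS agent
FROM tickets a
LEFT JOIN agents b ON a.agent_id = b.id

Result:
title         | agent
--------------+------
Memory leak   | NULL 
Broken link   | Helen
Timeout error | NULL 
Crash on save | Alice


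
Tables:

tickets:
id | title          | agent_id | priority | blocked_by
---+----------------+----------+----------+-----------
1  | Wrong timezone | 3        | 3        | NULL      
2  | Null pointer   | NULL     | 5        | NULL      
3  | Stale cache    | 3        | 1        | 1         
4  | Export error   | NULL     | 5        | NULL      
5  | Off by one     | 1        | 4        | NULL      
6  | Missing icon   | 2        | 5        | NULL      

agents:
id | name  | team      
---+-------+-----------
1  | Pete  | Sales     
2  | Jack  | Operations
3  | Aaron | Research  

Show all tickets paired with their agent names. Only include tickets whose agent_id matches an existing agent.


INNER JOIN keeps only tickets rows whose agent_id matches an id in agents. Walk through each ticket:
  - ticket 1 (Wrong timezone): agent_id=3 -> matches Aaron
  - ticket 2 (Null pointer): agent_id=NULL, no match -> dropped
  - ticket 3 (Stale cache): agent_id=3 -> matches Aaron
  - ticket 4 (Export error): agent_id=NULL, no match -> dropped
  - ticket 5 (Off by one): agent_id=1 -> matches Pete
  - ticket 6 (Missing icon): agent_id=2 -> matches Jack
So 2 of 6 rows are dropped.

SQL:
SELECT a.title, b.name AS agent
FROM tickets a
INNER JOIN agents b ON a.agent_id = b.id

Result:
title          | agent
---------------+------
Wrong timezone | Aaron
Stale cache    | Aaron
Off by one     | Pete 
Missing icon   | Jack 


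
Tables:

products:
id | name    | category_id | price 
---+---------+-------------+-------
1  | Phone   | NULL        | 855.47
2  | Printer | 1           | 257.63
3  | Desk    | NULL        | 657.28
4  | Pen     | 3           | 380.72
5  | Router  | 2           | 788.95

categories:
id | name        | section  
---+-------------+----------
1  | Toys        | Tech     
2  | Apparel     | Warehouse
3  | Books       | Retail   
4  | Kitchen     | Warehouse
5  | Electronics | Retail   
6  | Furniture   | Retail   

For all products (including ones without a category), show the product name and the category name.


LEFT JOIN keeps every row from products (the left table); where category_id has no match in categories, the category columns become NULL. Walk through each product:
  - product 1 (Phone): category_id=NULL, no match -> kept with NULL
  - product 2 (Printer): category_id=1 -> matches Toys
  - product 3 (Desk): category_id=NULL, no match -> kept with NULL
  - product 4 (Pen): category_id=3 -> matches Books
  - product 5 (Router): category_id=2 -> matches Apparel
All 5 rows appear; 2 have NULL category.

SQL:
SELECT a.name, b.name AS category
FROM products a
LEFT JOIN categories b ON a.category_id = b.id

Result:
name    | category
--------+---------
Phone   | NULL    
Printer | Toys    
Desk    | NULL    
Pen     | Books   
Router  | Apparel 


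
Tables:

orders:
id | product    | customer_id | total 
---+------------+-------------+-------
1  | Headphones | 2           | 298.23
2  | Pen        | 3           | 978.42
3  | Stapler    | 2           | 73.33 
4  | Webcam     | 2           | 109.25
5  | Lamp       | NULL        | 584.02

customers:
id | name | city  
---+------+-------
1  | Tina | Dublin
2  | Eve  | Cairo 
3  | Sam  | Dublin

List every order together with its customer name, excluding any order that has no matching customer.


INNER JOIN keeps only orders rows whose customer_id matches an id in customers. Walk through each order:
  - order 1 (Headphones): customer_id=2 -> matches Eve
  - order 2 (Pen): customer_id=3 -> matches Sam
  - order 3 (Stapler): customer_id=2 -> matches Eve
  - order 4 (Webcam): customer_id=2 -> matches Eve
  - order 5 (Lamp): customer_id=NULL, no match -> dropped
So 1 of 5 rows is dropped.

SQL:
SELECT a.product, b.name AS customer
FROM orders a
INNER JOIN customers b ON a.customer_id = b.id

Result:
product    | customer
-----------+---------
Headphones | Eve     
Pen        | Sam     
Stapler    | Eve     
Webcam     | Eve     


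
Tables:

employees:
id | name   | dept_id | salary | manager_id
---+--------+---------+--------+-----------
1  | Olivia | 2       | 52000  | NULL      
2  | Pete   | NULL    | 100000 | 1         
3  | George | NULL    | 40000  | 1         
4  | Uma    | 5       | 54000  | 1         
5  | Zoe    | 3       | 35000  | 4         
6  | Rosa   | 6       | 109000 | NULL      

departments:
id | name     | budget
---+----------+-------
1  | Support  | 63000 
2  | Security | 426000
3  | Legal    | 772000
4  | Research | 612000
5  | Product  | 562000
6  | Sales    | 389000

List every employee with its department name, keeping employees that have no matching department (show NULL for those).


LEFT JOIN keeps every row from employees (the left table); where dept_id has no match in departments, the department columns become NULL. Walk through each employee:
  - employee 1 (Olivia): dept_id=2 -> matches Security
  - employee 2 (Pete): dept_id=NULL, no match -> kept with NULL
  - employee 3 (George): dept_id=NULL, no match -> kept with NULL
  - employee 4 (Uma): dept_id=5 -> matches Product
  - employee 5 (Zoe): dept_id=3 -> matches Legal
  - employee 6 (Rosa): dept_id=6 -> matches Sales
All 6 rows appear; 2 have NULL department.

SQL:
SELECT a.name, b.name AS department
FROM employees a
LEFT JOIN departments b ON a.dept_id = b.id

Result:
name   | department
-------+-----------
Olivia | Security  
Pete   | NULL      
George | NULL      
Uma    | Product   
Zoe    | Legal     
Rosa   | Sales     


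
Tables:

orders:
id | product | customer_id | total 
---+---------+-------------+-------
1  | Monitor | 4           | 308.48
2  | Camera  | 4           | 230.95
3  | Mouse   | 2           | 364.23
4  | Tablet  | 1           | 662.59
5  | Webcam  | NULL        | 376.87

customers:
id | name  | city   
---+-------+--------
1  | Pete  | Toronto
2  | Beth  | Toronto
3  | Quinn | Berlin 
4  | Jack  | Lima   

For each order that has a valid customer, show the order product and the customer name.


INNER JOIN keeps only orders rows whose customer_id matches an id in customers. Walk through each order:
  - order 1 (Monitor): customer_id=4 -> matches Jack
  - order 2 (Camera): customer_id=4 -> matches Jack
  - order 3 (Mouse): customer_id=2 -> matches Beth
  - order 4 (Tablet): customer_id=1 -> matches Pete
  - order 5 (Webcam): customer_id=NULL, no match -> dropped
So 1 of 5 rows is dropped.

SQL:
SELECT a.product, b.name AS customer
FROM orders a
INNER JOIN customers b ON a.customer_id = b.id

Result:
product | customer
--------+---------
Monitor | Jack    
Camera  | Jack    
Mouse   | Beth    
Tablet  | Pete    


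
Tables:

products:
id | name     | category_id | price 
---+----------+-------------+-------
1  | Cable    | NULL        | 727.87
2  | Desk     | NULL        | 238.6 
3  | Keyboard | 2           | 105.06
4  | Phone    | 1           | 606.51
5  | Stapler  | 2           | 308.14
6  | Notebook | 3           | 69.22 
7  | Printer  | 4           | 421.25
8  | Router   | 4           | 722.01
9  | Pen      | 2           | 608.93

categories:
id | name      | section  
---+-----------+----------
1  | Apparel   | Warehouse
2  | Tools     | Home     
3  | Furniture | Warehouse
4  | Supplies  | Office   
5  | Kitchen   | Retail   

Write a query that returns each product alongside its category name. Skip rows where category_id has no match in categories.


INNER JOIN keeps only products rows whose category_id matches an id in categories. Walk through each product:
  - product 1 (Cable): category_id=NULL, no match -> dropped
  - product 2 (Desk): category_id=NULL, no match -> dropped
  - product 3 (Keyboard): category_id=2 -> matches Tools
  - product 4 (Phone): category_id=1 -> matches Apparel
  - product 5 (Stapler): category_id=2 -> matches Tools
  - product 6 (Notebook): category_id=3 -> matches Furniture
  - product 7 (Printer): category_id=4 -> matches Supplies
  - product 8 (Router): category_id=4 -> matches Supplies
  - product 9 (Pen): category_id=2 -> matches Tools
So 2 of 9 rows are dropped.

SQL:
SELECT a.name, b.name AS category
FROM products a
INNER JOIN categories b ON a.category_id = b.id

Result:
name     | category 
---------+----------
Keyboard | Tools    
Phone    | Apparel  
Stapler  | Tools    
Notebook | Furniture
Printer  | Supplies 
Router   | Supplies 
Pen      | Tools    


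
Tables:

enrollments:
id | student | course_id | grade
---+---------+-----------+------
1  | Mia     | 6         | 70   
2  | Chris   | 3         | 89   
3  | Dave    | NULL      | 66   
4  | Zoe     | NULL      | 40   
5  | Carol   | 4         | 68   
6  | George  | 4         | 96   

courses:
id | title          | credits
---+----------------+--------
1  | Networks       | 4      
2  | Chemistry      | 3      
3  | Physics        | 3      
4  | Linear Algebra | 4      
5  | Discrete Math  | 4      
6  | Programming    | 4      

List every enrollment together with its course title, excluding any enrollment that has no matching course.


INNER JOIN keeps only enrollments rows whose course_id matches an id in courses. Walk through each enrollment:
  - enrollment 1 (Mia): course_id=6 -> matches Programming
  - enrollment 2 (Chris): course_id=3 -> matches Physics
  - enrollment 3 (Dave): course_id=NULL, no match -> dropped
  - enrollment 4 (Zoe): course_id=NULL, no match -> dropped
  - enrollment 5 (Carol): course_id=4 -> matches Linear Algebra
  - enrollment 6 (George): course_id=4 -> matches Linear Algebra
So 2 of 6 rows are dropped.

SQL:
SELECT a.student, b.title AS course
FROM enrollments a
INNER JOIN courses b ON a.course_id = b.id

Result:
student | course        
--------+---------------
Mia     | Programming   
Chris   | Physics       
Carol   | Linear Algebra
George  | Linear Algebra


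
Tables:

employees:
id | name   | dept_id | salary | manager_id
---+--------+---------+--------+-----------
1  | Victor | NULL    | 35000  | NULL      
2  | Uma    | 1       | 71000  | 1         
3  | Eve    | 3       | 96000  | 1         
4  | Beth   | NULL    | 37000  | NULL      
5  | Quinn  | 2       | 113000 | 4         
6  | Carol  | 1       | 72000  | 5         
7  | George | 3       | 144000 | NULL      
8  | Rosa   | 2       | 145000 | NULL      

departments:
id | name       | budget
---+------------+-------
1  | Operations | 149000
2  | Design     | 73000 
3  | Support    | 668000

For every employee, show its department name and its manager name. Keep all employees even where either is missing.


Two LEFT JOINs from the same base table employees: one to departments via dept_id, one to employees itself via manager_id. Both are LEFT so every employee is preserved.
Match against departments:
  - employee 1 (Victor): dept_id=NULL, no match -> kept with NULL
  - employee 2 (Uma): dept_id=1 -> matches Operations
  - employee 3 (Eve): dept_id=3 -> matches Support
  - employee 4 (Beth): dept_id=NULL, no match -> kept with NULL
  - employee 5 (Quinn): dept_id=2 -> matches Design
  - employee 6 (Carol): dept_id=1 -> matches Operations
  - employee 7 (George): dept_id=3 -> matches Support
  - employee 8 (Rosa): dept_id=2 -> matches Design
Match against employees (self):
  - employee 1 (Victor): manager_id=NULL -> NULL
  - employee 2 (Uma): manager_id=1 -> Victor
  - employee 3 (Eve): manager_id=1 -> Victor
  - employee 4 (Beth): manager_id=NULL -> NULL
  - employee 5 (Quinn): manager_id=4 -> Beth
  - employee 6 (Carol): manager_id=5 -> Quinn
  - employee 7 (George): manager_id=NULL -> NULL
  - employee 8 (Rosa): manager_id=NULL -> NULL

SQL:
SELECT a.name, b.name AS department, c.name AS manager
FROM employees a
LEFT JOIN departments b ON a.dept_id = b.id
LEFT JOIN employees c ON a.manager_id = c.id

Result:
name   | department | manager
-------+------------+--------
Victor | NULL       | NULL   
Uma    | Operations | Victor 
Eve    | Support    | Victor 
Beth   | NULL       | NULL   
Quinn  | Design     | Beth   
Carol  | Operations | Quinn  
George | Support    | NULL   
Rosa   | Design     | NULL   


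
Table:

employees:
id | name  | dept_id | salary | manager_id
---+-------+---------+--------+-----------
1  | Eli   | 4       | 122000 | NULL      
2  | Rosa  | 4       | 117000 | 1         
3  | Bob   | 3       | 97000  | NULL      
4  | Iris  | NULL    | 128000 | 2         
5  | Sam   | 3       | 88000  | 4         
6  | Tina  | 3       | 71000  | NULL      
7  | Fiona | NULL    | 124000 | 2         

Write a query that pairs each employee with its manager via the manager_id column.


This is a self-join: employees is joined to a second copy of itself, matching each row's manager_id to another row's id. Use LEFT JOIN so rows with manager_id=NULL are kept.
  - employee 1 (Eli): manager_id=NULL -> NULL
  - employee 2 (Rosa): manager_id=1 -> Eli
  - employee 3 (Bob): manager_id=NULL -> NULL
  - employee 4 (Iris): manager_id=2 -> Rosa
  - employee 5 (Sam): manager_id=4 -> Iris
  - employee 6 (Tina): manager_id=NULL -> NULL
  - employee 7 (Fiona): manager_id=2 -> Rosa

SQL:
SELECT a.name AS item, b.name AS manager
FROM employees a
LEFT JOIN employees b ON a.manager_id = b.id

Result:
item  | manager
------+--------
Eli   | NULL   
Rosa  | Eli    
Bob   | NULL   
Iris  | Rosa   
Sam   | Iris   
Tina  | NULL   
Fiona | Rosa   


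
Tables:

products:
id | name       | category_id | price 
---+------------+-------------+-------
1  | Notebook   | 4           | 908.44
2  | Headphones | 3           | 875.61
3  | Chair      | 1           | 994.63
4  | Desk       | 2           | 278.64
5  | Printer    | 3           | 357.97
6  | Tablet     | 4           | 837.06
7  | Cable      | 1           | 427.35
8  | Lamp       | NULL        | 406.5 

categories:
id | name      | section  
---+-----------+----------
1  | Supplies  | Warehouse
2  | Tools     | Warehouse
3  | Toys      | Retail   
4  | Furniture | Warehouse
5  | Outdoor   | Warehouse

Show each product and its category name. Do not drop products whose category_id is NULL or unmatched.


LEFT JOIN keeps every row from products (the left table); where category_id has no match in categories, the category columns become NULL. Walk through each product:
  - product 1 (Notebook): category_id=4 -> matches Furniture
  - product 2 (Headphones): category_id=3 -> matches Toys
  - product 3 (Chair): category_id=1 -> matches Supplies
  - product 4 (Desk): category_id=2 -> matches Tools
  - product 5 (Printer): category_id=3 -> matches Toys
  - product 6 (Tablet): category_id=4 -> matches Furniture
  - product 7 (Cable): category_id=1 -> matches Supplies
  - product 8 (Lamp): category_id=NULL, no match -> kept with NULL
All 8 rows appear; 1 has NULL category.

SQL:
SELECT a.name, b.name AS category
FROM products a
LEFT JOIN categories b ON a.category_id = b.id

Result:
name       | category 
-----------+----------
Notebook   | Furniture
Headphones | Toys     
Chair      | Supplies 
Desk       | Tools    
Printer    | Toys     
Tablet     | Furniture
Cable      | Supplies 
Lamp       | NULL     


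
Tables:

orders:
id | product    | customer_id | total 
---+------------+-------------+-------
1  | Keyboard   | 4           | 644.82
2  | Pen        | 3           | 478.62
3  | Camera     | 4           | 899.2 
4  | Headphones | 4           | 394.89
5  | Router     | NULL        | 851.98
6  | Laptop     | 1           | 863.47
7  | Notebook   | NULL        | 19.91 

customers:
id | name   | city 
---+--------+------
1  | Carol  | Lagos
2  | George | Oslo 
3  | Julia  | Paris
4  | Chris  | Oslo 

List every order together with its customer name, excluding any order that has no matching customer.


INNER JOIN keeps only orders rows whose customer_id matches an id in customers. Walk through each order:
  - order 1 (Keyboard): customer_id=4 -> matches Chris
  - order 2 (Pen): customer_id=3 -> matches Julia
  - order 3 (Camera): customer_id=4 -> matches Chris
  - order 4 (Headphones): customer_id=4 -> matches Chris
  - order 5 (Router): customer_id=NULL, no match -> dropped
  - order 6 (Laptop): customer_id=1 -> matches Carol
  - order 7 (Notebook): customer_id=NULL, no match -> dropped
So 2 of 7 rows are dropped.

SQL:
SELECT a.product, b.name AS customer
FROM orders a
INNER JOIN customers b ON a.customer_id = b.id

Result:
product    | customer
-----------+---------
Keyboard   | Chris   
Pen        | Julia   
Camera     | Chris   
Headphones | Chris   
Laptop     | Carol   


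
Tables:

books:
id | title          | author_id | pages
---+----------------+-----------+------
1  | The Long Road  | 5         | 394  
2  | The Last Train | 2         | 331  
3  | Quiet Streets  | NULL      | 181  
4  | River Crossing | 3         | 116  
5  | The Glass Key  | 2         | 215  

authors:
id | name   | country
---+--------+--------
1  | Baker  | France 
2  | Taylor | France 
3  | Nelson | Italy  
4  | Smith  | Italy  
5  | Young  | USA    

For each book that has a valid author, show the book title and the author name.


INNER JOIN keeps only books rows whose author_id matches an id in authors. Walk through each book:
  - book 1 (The Long Road): author_id=5 -> matches Young
  - book 2 (The Last Train): author_id=2 -> matches Taylor
  - book 3 (Quiet Streets): author_id=NULL, no match -> dropped
  - book 4 (River Crossing): author_id=3 -> matches Nelson
  - book 5 (The Glass Key): author_id=2 -> matches Taylor
So 1 of 5 rows is dropped.

SQL:
SELECT a.title, b.name AS author
FROM books a
INNER JOIN authors b ON a.author_id = b.id

Result:
title          | author
---------------+-------
The Long Road  | Young 
The Last Train | Taylor
River Crossing | Nelson
The Glass Key  | Taylor


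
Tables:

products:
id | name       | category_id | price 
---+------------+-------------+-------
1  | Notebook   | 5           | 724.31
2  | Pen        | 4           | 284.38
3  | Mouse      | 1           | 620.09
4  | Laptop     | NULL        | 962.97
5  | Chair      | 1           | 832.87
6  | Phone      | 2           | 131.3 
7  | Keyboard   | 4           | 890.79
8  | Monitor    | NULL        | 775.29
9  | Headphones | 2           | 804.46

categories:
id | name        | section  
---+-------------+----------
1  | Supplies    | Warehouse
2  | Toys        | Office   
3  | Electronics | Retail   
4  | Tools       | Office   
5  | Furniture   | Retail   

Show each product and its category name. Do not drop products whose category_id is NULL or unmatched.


LEFT JOIN keeps every row from products (the left table); where category_id has no match in categories, the category columns become NULL. Walk through each product:
  - product 1 (Notebook): category_id=5 -> matches Furniture
  - product 2 (Pen): category_id=4 -> matches Tools
  - product 3 (Mouse): category_id=1 -> matches Supplies
  - product 4 (Laptop): category_id=NULL, no match -> kept with NULL
  - product 5 (Chair): category_id=1 -> matches Supplies
  - product 6 (Phone): category_id=2 -> matches Toys
  - product 7 (Keyboard): category_id=4 -> matches Tools
  - product 8 (Monitor): category_id=NULL, no match -> kept with NULL
  - product 9 (Headphones): category_id=2 -> matches Toys
All 9 rows appear; 2 have NULL category.

SQL:
SELECT a.name, b.name AS category
FROM products a
LEFT JOIN categories b ON a.category_id = b.id

Result:
name       | category 
-----------+----------
Notebook   | Furniture
Pen        | Tools    
Mouse      | Supplies 
Laptop     | NULL     
Chair      | Supplies 
Phone      | Toys     
Keyboard   | Tools    
Monitor    | NULL     
Headphones | Toys     


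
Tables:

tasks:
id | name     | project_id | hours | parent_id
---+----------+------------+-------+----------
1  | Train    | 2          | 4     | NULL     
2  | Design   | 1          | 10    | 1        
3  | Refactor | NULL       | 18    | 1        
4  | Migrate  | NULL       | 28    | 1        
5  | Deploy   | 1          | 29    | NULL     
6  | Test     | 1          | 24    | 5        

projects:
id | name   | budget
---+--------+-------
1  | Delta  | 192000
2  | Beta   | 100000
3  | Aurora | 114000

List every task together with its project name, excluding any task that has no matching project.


INNER JOIN keeps only tasks rows whose project_id matches an id in projects. Walk through each task:
  - task 1 (Train): project_id=2 -> matches Beta
  - task 2 (Design): project_id=1 -> matches Delta
  - task 3 (Refactor): project_id=NULL, no match -> dropped
  - task 4 (Migrate): project_id=NULL, no match -> dropped
  - task 5 (Deploy): project_id=1 -> matches Delta
  - task 6 (Test): project_id=1 -> matches Delta
So 2 of 6 rows are dropped.

SQL:
SELECT a.name, b.name AS project
FROM tasks a
INNER JOIN projects b ON a.project_id = b.id

Result:
name   | project
-------+--------
Train  | Beta   
Design | Delta  
Deploy | Delta  
Test   | Delta  
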